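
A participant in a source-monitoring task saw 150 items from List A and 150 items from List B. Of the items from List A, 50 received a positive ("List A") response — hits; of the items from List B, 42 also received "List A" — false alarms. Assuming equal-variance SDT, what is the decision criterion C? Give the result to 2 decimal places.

H = 50/150 = 0.3333
FA = 42/150 = 0.2800
z(0.3333) = -0.4308, z(0.2800) = -0.5828
c = −½·[z(H) + z(FA)] = −0.5 × (-0.4308 + (-0.5828)) = 0.5068
c > 0: the participant has a conservative response bias.

C = 0.51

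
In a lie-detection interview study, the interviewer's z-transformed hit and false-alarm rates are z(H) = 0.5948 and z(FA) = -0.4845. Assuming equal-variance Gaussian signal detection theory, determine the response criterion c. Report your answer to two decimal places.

c = -0.06

c = −½·[z(H) + z(FA)] = −½·(0.5948 + (-0.4845)) = -0.05515
c < 0: the interviewer has a liberal response bias.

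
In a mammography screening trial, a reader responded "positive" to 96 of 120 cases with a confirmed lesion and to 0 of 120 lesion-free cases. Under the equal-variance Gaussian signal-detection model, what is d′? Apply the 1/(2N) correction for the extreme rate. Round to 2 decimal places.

d′ = 3.48

The false-alarm rate is 0/120 = 0, so apply the 1/(2N) correction: FA → 1/(2·120) = 0.00417.
z(H) = z(0.80000) = 0.842
z(FA) = z(0.00417) = -2.638
d' = 0.842 − (-2.638) = 3.480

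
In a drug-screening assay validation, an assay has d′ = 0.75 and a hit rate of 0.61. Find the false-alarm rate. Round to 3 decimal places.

z(hit rate) = z(0.61) = 0.2793
z(FA) = z(H) − d' = 0.2793 − 0.75 = -0.4707
false-alarm rate = Φ(-0.4707) = 0.3189

false-alarm rate = 0.319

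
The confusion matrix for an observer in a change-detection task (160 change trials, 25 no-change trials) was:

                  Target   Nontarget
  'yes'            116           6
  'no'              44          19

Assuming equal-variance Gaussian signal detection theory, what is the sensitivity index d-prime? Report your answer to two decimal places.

H = 116/160 = 0.7250
FA = 6/25 = 0.2400
z(H) = z(0.7250) = 0.5978
z(FA) = z(0.2400) = -0.7063
d' = z(H) − z(FA) = 0.5978 − (-0.7063) = 1.3041

d-prime = 1.30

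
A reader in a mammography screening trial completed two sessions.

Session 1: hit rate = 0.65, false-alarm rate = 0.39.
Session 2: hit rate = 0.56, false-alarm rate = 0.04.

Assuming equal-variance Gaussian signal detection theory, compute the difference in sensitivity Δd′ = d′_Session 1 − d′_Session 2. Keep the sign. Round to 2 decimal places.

Δd′ = -1.24

Session 1: z(0.65) = 0.385, z(0.39) = -0.279, d' = 0.664
Session 2: z(0.56) = 0.151, z(0.04) = -1.751, d' = 1.902
Δd' = d'_Session 1 − d'_Session 2 = 0.664 − 1.902 = -1.238
Session 2 has the higher sensitivity.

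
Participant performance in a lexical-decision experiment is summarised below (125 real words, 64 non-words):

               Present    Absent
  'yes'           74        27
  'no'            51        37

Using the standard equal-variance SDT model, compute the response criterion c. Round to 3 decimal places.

H = 74/125 = 0.5920
FA = 27/64 = 0.4219
z(H) = z(0.5920) = 0.2327
z(FA) = z(0.4219) = -0.1970
c = −½·[z(H) + z(FA)] = −0.5 × (0.2327 + (-0.1970)) = -0.01785
c < 0: the participant has a liberal response bias.

c = -0.018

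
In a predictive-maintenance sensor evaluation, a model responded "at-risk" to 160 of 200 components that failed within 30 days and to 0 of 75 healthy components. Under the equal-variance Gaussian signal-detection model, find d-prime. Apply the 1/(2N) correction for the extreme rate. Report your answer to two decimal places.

d-prime = 3.32

The false-alarm rate is 0/75 = 0, so apply the 1/(2N) correction: FA → 1/(2·75) = 0.00667.
z(H) = z(0.80000) = 0.842
z(FA) = z(0.00667) = -2.475
d' = 0.842 − (-2.475) = 3.317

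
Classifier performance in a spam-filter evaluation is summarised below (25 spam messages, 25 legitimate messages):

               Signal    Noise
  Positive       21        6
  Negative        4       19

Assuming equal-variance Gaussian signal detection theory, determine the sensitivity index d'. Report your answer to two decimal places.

H = 21/25 = 0.8400
FA = 6/25 = 0.2400
Φ⁻¹(H) = 0.9945
Φ⁻¹(FA) = -0.7063
d' = z(H) − z(FA) = 0.9945 − (-0.7063) = 1.7008

d' = 1.70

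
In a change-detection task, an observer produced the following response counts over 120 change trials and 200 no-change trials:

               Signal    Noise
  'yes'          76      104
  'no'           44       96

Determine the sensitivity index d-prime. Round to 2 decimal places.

d-prime = 0.29

H = 76/120 = 0.6333
FA = 104/200 = 0.5200
z(H) = z(0.6333) = 0.3406
z(FA) = z(0.5200) = 0.0502
d' = z(H) − z(FA) = 0.3406 − 0.0502 = 0.2904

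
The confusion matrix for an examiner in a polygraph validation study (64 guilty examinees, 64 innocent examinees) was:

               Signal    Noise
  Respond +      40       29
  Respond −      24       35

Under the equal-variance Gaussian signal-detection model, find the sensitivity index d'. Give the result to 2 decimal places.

d' = 0.44

H = 40/64 = 0.6250
FA = 29/64 = 0.4531
z(0.6250) = 0.319, z(0.4531) = -0.118
d' = z(H) − z(FA) = 0.319 − (-0.118) = 0.437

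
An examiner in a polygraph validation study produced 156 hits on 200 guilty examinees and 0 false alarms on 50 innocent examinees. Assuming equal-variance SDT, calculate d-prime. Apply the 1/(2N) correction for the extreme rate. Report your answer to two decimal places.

d-prime = 3.10

The false-alarm rate is 0/50 = 0, so apply the 1/(2N) correction: FA → 1/(2·50) = 0.01000.
z(H) = z(0.78000) = 0.772
z(FA) = z(0.01000) = -2.326
d' = 0.772 − (-2.326) = 3.098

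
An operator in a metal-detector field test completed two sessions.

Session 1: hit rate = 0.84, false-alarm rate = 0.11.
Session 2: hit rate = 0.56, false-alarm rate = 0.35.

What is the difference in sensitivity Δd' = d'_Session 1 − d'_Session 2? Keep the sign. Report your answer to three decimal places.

Session 1: z(0.84) = 0.9945, z(0.11) = -1.2265, d' = 2.2210
Session 2: z(0.56) = 0.1510, z(0.35) = -0.3853, d' = 0.5363
Δd' = d'_Session 1 − d'_Session 2 = 2.2210 − 0.5363 = 1.6847
Session 1 has the higher sensitivity.

Δd' = 1.685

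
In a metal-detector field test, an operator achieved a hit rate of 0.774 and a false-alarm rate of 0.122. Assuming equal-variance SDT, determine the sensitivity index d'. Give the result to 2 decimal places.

Φ⁻¹(H) = Φ⁻¹(0.774) = 0.7521
Φ⁻¹(FA) = Φ⁻¹(0.122) = -1.1650
d' = z(H) − z(FA) = 0.7521 − (-1.1650) = 1.9171

d' = 1.92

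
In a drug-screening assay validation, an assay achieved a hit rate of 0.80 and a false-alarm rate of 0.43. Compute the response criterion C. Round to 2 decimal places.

C = -0.33

z(H) = 0.842
z(FA) = -0.176
c = −½·[z(H) + z(FA)] = −0.5 × (0.842 + (-0.176)) = -0.333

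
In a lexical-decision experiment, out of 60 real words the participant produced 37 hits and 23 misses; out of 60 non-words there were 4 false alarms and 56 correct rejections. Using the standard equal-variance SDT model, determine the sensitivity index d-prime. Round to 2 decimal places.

H = 37/60 = 0.6167
FA = 4/60 = 0.0667
z(H) = z(0.6167) = 0.2968
z(FA) = z(0.0667) = -1.5008
d' = z(H) − z(FA) = 0.2968 − (-1.5008) = 1.7976

d-prime = 1.80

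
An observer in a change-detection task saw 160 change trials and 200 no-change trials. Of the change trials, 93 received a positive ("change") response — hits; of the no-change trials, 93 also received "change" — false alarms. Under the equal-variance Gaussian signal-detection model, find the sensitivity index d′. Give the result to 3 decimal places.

H = 93/160 = 0.5813
FA = 93/200 = 0.4650
Φ⁻¹(0.5813) = 0.2052, Φ⁻¹(0.4650) = -0.0878
d' = z(H) − z(FA) = 0.2052 − (-0.0878) = 0.2930

d′ = 0.293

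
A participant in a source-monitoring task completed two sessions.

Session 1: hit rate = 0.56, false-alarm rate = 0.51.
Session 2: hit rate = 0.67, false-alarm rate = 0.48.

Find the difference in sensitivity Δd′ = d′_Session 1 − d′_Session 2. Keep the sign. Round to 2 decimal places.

Δd′ = -0.36

Session 1: z(0.56) = 0.151, z(0.51) = 0.025, d' = 0.126
Session 2: z(0.67) = 0.440, z(0.48) = -0.050, d' = 0.490
Δd' = d'_Session 1 − d'_Session 2 = 0.126 − 0.490 = -0.364
Session 2 has the higher sensitivity.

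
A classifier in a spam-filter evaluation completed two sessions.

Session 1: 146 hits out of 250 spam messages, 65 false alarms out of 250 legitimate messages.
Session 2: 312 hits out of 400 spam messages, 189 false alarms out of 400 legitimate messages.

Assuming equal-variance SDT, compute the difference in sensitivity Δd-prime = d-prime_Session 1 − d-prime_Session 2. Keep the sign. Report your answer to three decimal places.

Session 1: z(0.5840) = 0.2121, z(0.2600) = -0.6433, d' = 0.8554
Session 2: z(0.7800) = 0.7722, z(0.4725) = -0.0690, d' = 0.8412
Δd' = d'_Session 1 − d'_Session 2 = 0.8554 − 0.8412 = 0.0142
Session 1 has the higher sensitivity.

Δd-prime = 0.014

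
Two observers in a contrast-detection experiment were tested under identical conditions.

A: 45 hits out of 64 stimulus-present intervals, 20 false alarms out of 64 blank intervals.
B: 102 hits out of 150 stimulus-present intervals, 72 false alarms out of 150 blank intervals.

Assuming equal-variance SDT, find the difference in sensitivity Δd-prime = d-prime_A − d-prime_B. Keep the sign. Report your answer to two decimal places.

A: z(0.7031) = 0.533, z(0.3125) = -0.489, d' = 1.022
B: z(0.6800) = 0.468, z(0.4800) = -0.050, d' = 0.518
Δd' = d'_A − d'_B = 1.022 − 0.518 = 0.504
A has the higher sensitivity.

Δd-prime = 0.50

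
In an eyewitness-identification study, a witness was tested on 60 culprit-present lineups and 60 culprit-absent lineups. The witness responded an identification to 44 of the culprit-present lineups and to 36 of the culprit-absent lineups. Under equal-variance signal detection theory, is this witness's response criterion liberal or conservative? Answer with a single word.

z(H) = 0.623, z(FA) = 0.253
c = −½·(z(H) + z(FA)) = -0.438
c < 0 → liberal criterion (biased toward responding “yes”).

liberal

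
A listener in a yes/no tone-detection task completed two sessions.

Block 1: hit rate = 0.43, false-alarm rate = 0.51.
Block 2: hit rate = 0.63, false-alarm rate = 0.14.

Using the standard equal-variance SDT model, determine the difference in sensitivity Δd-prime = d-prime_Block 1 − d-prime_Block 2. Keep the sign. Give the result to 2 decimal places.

Δd-prime = -1.61

Block 1: z(0.43) = -0.176, z(0.51) = 0.025, d' = -0.201
Block 2: z(0.63) = 0.332, z(0.14) = -1.080, d' = 1.412
Δd' = d'_Block 1 − d'_Block 2 = -0.201 − 1.412 = -1.613
Block 2 has the higher sensitivity.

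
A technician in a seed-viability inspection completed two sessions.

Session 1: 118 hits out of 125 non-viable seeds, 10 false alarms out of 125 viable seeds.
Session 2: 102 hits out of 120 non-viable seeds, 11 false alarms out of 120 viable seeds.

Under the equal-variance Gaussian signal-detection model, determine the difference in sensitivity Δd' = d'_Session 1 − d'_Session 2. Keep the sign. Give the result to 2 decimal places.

Δd' = 0.63

Session 1: z(0.9440) = 1.589, z(0.0800) = -1.405, d' = 2.994
Session 2: z(0.8500) = 1.036, z(0.0917) = -1.330, d' = 2.366
Δd' = d'_Session 1 − d'_Session 2 = 2.994 − 2.366 = 0.628
Session 1 has the higher sensitivity.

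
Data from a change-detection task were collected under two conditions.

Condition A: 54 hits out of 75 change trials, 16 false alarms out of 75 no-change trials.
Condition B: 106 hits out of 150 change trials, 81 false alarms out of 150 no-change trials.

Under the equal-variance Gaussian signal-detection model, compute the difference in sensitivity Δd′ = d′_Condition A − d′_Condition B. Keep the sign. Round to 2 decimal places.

Condition A: z(0.7200) = 0.583, z(0.2133) = -0.795, d' = 1.378
Condition B: z(0.7067) = 0.544, z(0.5400) = 0.100, d' = 0.444
Δd' = d'_Condition A − d'_Condition B = 1.378 − 0.444 = 0.934
Condition A has the higher sensitivity.

Δd′ = 0.93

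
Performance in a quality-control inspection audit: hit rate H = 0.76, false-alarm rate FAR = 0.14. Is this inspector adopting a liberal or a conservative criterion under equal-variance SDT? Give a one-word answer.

z(H) = 0.706, z(FA) = -1.080
c = −½·(z(H) + z(FA)) = 0.187
c > 0 → conservative criterion (biased toward responding “no”).

conservative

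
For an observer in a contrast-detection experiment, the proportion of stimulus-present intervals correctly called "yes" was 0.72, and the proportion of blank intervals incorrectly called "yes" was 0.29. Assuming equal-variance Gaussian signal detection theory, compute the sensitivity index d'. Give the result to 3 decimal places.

z(0.72) = 0.5828, z(0.29) = -0.5534
d' = z(H) − z(FA) = 0.5828 − (-0.5534) = 1.1362

d' = 1.136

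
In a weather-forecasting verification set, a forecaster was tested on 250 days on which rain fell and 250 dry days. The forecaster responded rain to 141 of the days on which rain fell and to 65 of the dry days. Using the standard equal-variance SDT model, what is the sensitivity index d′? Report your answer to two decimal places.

d′ = 0.80

H = 141/250 = 0.5640
FA = 65/250 = 0.2600
z(H) = 0.1611
z(FA) = -0.6433
d' = z(H) − z(FA) = 0.1611 − (-0.6433) = 0.8044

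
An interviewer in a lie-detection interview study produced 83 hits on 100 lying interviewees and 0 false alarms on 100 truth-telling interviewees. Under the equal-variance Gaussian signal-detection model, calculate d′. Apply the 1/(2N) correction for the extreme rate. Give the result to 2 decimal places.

The false-alarm rate is 0/100 = 0, so apply the 1/(2N) correction: FA → 1/(2·100) = 0.00500.
z(H) = z(0.83000) = 0.954
z(FA) = z(0.00500) = -2.576
d' = 0.954 − (-2.576) = 3.530

d′ = 3.53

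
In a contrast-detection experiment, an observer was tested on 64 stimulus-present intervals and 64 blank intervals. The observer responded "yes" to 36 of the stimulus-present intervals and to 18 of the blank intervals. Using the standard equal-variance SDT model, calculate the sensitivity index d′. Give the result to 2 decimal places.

d′ = 0.74

H = 36/64 = 0.5625
FA = 18/64 = 0.2812
z(0.5625) = 0.1573, z(0.2812) = -0.5793
d' = z(H) − z(FA) = 0.1573 − (-0.5793) = 0.7366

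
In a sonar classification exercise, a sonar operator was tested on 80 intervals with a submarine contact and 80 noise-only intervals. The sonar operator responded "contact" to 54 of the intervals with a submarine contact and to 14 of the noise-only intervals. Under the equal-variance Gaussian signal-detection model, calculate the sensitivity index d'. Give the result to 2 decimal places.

H = 54/80 = 0.6750
FA = 14/80 = 0.1750
z(H) = z(0.6750) = 0.454
z(FA) = z(0.1750) = -0.935
d' = z(H) − z(FA) = 0.454 − (-0.935) = 1.389

d' = 1.39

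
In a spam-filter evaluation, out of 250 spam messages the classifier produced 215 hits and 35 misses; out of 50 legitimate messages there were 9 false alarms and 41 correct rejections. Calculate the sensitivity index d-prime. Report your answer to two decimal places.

d-prime = 2.00

H = 215/250 = 0.8600
FA = 9/50 = 0.1800
z(H) = z(0.8600) = 1.0803
z(FA) = z(0.1800) = -0.9154
d' = z(H) − z(FA) = 1.0803 − (-0.9154) = 1.9957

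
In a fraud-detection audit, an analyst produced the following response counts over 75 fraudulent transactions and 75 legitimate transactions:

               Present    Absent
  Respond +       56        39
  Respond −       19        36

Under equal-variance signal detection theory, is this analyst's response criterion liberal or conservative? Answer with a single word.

liberal

z(H) = 0.664, z(FA) = 0.050
c = −½·(z(H) + z(FA)) = -0.357
c < 0 → liberal criterion (biased toward responding “yes”).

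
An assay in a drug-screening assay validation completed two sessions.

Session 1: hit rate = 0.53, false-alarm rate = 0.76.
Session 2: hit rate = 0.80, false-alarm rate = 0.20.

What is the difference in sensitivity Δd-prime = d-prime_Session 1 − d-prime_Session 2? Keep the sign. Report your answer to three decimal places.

Session 1: z(0.53) = 0.0753, z(0.76) = 0.7063, d' = -0.6310
Session 2: z(0.80) = 0.8416, z(0.20) = -0.8416, d' = 1.6832
Δd' = d'_Session 1 − d'_Session 2 = -0.6310 − 1.6832 = -2.3142
Session 2 has the higher sensitivity.

Δd-prime = -2.314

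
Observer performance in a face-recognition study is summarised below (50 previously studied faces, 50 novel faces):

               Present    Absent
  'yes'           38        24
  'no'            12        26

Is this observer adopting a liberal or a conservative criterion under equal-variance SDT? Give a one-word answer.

liberal

z(H) = 0.706, z(FA) = -0.050
c = −½·(z(H) + z(FA)) = -0.328
c < 0 → liberal criterion (biased toward responding “yes”).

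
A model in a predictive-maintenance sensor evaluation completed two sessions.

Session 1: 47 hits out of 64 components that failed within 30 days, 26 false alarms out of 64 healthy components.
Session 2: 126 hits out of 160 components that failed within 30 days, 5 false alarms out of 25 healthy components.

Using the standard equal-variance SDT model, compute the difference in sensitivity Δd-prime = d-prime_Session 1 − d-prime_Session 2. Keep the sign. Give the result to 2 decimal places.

Session 1: z(0.7344) = 0.626, z(0.4062) = -0.237, d' = 0.863
Session 2: z(0.7875) = 0.798, z(0.2000) = -0.842, d' = 1.640
Δd' = d'_Session 1 − d'_Session 2 = 0.863 − 1.640 = -0.777
Session 2 has the higher sensitivity.

Δd-prime = -0.78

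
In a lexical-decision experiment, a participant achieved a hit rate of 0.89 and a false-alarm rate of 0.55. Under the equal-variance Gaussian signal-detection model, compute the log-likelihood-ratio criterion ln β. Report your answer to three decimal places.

ln β = -0.744

z(H) = z(0.89) = 1.2265
z(FA) = z(0.55) = 0.1257
ln β = −½·[z(H)² − z(FA)²] = −0.5 × (1.5043 − 0.0158) = -0.74425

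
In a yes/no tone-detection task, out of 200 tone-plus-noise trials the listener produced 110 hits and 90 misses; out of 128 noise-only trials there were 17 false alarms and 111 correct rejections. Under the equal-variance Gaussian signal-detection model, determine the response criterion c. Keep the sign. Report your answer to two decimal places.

c = 0.49

H = 110/200 = 0.5500
FA = 17/128 = 0.1328
z(H) = 0.126
z(FA) = -1.113
c = −½·[z(H) + z(FA)] = −0.5 × (0.126 + (-1.113)) = 0.4935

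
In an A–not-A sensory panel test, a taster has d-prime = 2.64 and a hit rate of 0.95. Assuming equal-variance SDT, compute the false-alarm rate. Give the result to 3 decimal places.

false-alarm rate = 0.160

z(hit rate) = z(0.95) = 1.6449
z(FA) = z(H) − d' = 1.6449 − 2.64 = -0.9951
false-alarm rate = Φ(-0.9951) = 0.1598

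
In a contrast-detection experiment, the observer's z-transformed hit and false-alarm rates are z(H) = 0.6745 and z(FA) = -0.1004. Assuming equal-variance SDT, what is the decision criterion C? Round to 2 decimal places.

c = −½·[z(H) + z(FA)] = −½·(0.6745 + (-0.1004)) = -0.28705
c < 0: the observer has a liberal response bias.

C = -0.29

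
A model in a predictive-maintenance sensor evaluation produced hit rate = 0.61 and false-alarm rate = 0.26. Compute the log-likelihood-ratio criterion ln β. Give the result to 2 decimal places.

ln β = 0.17

z(0.61) = 0.279, z(0.26) = -0.643
ln β = −½·[z(H)² − z(FA)²] = −0.5 × (0.078 − 0.413) = 0.1675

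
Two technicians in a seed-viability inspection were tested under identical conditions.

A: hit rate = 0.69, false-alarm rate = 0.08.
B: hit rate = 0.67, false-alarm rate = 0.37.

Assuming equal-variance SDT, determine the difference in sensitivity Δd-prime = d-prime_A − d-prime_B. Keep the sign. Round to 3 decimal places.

A: z(0.69) = 0.4959, z(0.08) = -1.4051, d' = 1.9010
B: z(0.67) = 0.4399, z(0.37) = -0.3319, d' = 0.7718
Δd' = d'_A − d'_B = 1.9010 − 0.7718 = 1.1292
A has the higher sensitivity.

Δd-prime = 1.129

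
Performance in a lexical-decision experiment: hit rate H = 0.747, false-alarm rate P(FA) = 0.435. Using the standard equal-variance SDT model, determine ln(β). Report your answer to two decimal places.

ln β = -0.21

Φ⁻¹(H) = 0.665
Φ⁻¹(FA) = -0.164
ln β = −½·[z(H)² − z(FA)²] = −0.5 × (0.442 − 0.027) = -0.2075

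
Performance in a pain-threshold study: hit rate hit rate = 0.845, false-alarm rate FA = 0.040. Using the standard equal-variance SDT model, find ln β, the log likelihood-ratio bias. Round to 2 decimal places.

ln β = 1.02

z(H) = z(0.845) = 1.015
z(FA) = z(0.040) = -1.751
ln β = −½·[z(H)² − z(FA)²] = −0.5 × (1.030 − 3.066) = 1.018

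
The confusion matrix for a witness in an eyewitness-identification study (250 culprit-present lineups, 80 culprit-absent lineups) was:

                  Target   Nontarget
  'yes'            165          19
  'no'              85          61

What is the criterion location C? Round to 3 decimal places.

C = 0.151

H = 165/250 = 0.6600
FA = 19/80 = 0.2375
z(0.6600) = 0.4125, z(0.2375) = -0.7144
c = −½·[z(H) + z(FA)] = −0.5 × (0.4125 + (-0.7144)) = 0.15095
c > 0: the witness has a conservative response bias.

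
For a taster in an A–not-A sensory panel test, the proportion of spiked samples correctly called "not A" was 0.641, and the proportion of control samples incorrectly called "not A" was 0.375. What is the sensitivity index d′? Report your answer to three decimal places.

z(H) = z(0.641) = 0.3611
z(FA) = z(0.375) = -0.3186
d' = z(H) − z(FA) = 0.3611 − (-0.3186) = 0.6797

d′ = 0.680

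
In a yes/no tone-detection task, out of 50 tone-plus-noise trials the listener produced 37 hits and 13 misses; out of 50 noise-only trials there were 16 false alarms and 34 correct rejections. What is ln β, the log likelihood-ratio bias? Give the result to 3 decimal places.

H = 37/50 = 0.7400
FA = 16/50 = 0.3200
z(H) = z(0.7400) = 0.6433
z(FA) = z(0.3200) = -0.4677
ln β = −½·[z(H)² − z(FA)²] = −0.5 × (0.4138 − 0.2187) = -0.09755

ln β = -0.098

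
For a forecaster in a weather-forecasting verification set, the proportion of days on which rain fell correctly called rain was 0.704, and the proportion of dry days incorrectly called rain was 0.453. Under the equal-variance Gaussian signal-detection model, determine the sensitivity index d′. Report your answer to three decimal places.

Φ⁻¹(0.704) = 0.5359, Φ⁻¹(0.453) = -0.1181
d' = z(H) − z(FA) = 0.5359 − (-0.1181) = 0.6540

d′ = 0.654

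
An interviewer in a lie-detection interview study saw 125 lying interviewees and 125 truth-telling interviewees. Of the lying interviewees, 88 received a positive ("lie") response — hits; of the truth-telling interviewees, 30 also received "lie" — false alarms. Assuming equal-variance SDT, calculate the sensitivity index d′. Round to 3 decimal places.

H = 88/125 = 0.7040
FA = 30/125 = 0.2400
z(H) = z(0.7040) = 0.5359
z(FA) = z(0.2400) = -0.7063
d' = z(H) − z(FA) = 0.5359 − (-0.7063) = 1.2422

d′ = 1.242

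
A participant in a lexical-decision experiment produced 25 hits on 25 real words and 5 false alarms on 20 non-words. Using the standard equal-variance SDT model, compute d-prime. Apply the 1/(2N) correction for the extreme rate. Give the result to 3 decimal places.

The hit rate is 25/25 = 1, so apply the 1/(2N) correction: H → 1 − 1/(2·25) = 0.98000.
z(H) = z(0.98000) = 2.0537
z(FA) = z(0.25000) = -0.6745
d' = 2.0537 − (-0.6745) = 2.7282

d-prime = 2.728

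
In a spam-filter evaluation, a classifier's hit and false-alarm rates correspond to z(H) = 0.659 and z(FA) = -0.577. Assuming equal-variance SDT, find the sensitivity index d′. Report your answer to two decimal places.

d′ = 1.24

d' = z(H) − z(FA) = 0.659 − (-0.577) = 1.236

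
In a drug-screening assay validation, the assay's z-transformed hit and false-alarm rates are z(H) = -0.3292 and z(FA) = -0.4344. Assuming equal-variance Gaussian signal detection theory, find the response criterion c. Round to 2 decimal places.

c = −½·[z(H) + z(FA)] = −½·(-0.3292 + (-0.4344)) = 0.3818
c > 0: the assay has a conservative response bias.

c = 0.38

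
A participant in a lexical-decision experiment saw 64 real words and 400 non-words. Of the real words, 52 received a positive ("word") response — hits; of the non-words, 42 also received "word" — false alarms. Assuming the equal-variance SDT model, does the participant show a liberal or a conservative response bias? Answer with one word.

conservative

z(H) = 0.887, z(FA) = -1.254
c = −½·(z(H) + z(FA)) = 0.1835
c > 0 → conservative criterion (biased toward responding “no”).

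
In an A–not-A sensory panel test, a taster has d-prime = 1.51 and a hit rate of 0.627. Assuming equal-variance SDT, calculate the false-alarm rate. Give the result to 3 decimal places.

z(hit rate) = z(0.627) = 0.3239
z(FA) = z(H) − d' = 0.3239 − 1.51 = -1.1861
false-alarm rate = Φ(-1.1861) = 0.1178

false-alarm rate = 0.118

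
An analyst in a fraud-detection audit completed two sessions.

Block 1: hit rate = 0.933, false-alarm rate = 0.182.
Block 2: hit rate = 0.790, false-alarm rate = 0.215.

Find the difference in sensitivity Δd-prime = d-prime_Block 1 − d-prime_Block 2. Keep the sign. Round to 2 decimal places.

Block 1: z(0.933) = 1.499, z(0.182) = -0.908, d' = 2.407
Block 2: z(0.790) = 0.806, z(0.215) = -0.789, d' = 1.595
Δd' = d'_Block 1 − d'_Block 2 = 2.407 − 1.595 = 0.812
Block 1 has the higher sensitivity.

Δd-prime = 0.81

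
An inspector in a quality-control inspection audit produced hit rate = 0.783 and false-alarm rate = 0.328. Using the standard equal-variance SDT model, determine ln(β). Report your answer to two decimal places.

ln β = -0.21

z(H) = z(0.783) = 0.782
z(FA) = z(0.328) = -0.445
ln β = −½·[z(H)² − z(FA)²] = −0.5 × (0.612 − 0.198) = -0.207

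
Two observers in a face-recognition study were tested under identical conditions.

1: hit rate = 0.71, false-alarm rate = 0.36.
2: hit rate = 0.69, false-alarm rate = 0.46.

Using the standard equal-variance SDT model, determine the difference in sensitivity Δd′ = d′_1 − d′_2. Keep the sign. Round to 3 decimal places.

Δd′ = 0.316

1: z(0.71) = 0.5534, z(0.36) = -0.3585, d' = 0.9119
2: z(0.69) = 0.4959, z(0.46) = -0.1004, d' = 0.5963
Δd' = d'_1 − d'_2 = 0.9119 − 0.5963 = 0.3156
1 has the higher sensitivity.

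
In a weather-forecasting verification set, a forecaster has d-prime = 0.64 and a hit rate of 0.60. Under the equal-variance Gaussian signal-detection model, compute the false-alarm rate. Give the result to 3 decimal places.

false-alarm rate = 0.350

z(hit rate) = z(0.60) = 0.2533
z(FA) = z(H) − d' = 0.2533 − 0.64 = -0.3867
false-alarm rate = Φ(-0.3867) = 0.3495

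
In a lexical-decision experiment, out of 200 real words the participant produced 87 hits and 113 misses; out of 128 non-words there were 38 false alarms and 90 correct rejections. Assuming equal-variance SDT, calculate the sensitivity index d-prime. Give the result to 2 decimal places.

H = 87/200 = 0.4350
FA = 38/128 = 0.2969
z(H) = -0.164
z(FA) = -0.533
d' = z(H) − z(FA) = -0.164 − (-0.533) = 0.369

d-prime = 0.37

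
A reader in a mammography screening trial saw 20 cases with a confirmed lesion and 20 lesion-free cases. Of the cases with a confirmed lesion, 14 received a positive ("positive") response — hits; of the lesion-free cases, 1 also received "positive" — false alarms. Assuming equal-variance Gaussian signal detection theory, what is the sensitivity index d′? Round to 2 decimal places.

d′ = 2.17

H = 14/20 = 0.7000
FA = 1/20 = 0.0500
z(H) = z(0.7000) = 0.524
z(FA) = z(0.0500) = -1.645
d' = z(H) − z(FA) = 0.524 − (-1.645) = 2.169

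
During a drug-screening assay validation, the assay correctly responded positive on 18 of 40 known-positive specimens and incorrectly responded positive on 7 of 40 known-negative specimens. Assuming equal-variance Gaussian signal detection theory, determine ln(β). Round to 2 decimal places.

ln β = 0.43

H = 18/40 = 0.4500
FA = 7/40 = 0.1750
Φ⁻¹(H) = Φ⁻¹(0.4500) = -0.126
Φ⁻¹(FA) = Φ⁻¹(0.1750) = -0.935
ln β = −½·[z(H)² − z(FA)²] = −0.5 × (0.016 − 0.874) = 0.429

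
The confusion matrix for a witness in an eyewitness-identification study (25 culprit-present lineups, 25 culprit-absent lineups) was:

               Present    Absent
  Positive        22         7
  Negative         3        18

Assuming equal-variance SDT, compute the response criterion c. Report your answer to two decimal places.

H = 22/25 = 0.8800
FA = 7/25 = 0.2800
Φ⁻¹(0.8800) = 1.1750, Φ⁻¹(0.2800) = -0.5828
c = −½·[z(H) + z(FA)] = −0.5 × (1.1750 + (-0.5828)) = -0.2961

c = -0.30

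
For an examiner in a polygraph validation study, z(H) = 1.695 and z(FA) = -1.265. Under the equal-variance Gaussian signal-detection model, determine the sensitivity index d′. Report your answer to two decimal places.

d′ = 2.96

d' = z(H) − z(FA) = 1.695 − (-1.265) = 2.960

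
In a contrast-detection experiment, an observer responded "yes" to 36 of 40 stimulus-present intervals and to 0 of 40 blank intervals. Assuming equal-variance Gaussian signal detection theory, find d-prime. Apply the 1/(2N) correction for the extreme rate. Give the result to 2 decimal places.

d-prime = 3.52

The false-alarm rate is 0/40 = 0, so apply the 1/(2N) correction: FA → 1/(2·40) = 0.01250.
z(H) = z(0.90000) = 1.282
z(FA) = z(0.01250) = -2.241
d' = 1.282 − (-2.241) = 3.523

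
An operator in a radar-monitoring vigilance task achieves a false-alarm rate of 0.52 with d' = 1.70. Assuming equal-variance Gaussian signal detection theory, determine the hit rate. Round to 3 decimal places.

z(false-alarm rate) = z(0.52) = 0.0502
z(H) = z(FA) + d' = 0.0502 + 1.70 = 1.7502
hit rate = Φ(1.7502) = 0.9600

hit rate = 0.960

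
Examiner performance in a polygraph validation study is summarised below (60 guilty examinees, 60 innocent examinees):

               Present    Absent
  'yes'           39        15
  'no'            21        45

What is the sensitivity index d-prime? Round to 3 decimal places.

H = 39/60 = 0.6500
FA = 15/60 = 0.2500
z(0.6500) = 0.3853, z(0.2500) = -0.6745
d' = z(H) − z(FA) = 0.3853 − (-0.6745) = 1.0598

d-prime = 1.060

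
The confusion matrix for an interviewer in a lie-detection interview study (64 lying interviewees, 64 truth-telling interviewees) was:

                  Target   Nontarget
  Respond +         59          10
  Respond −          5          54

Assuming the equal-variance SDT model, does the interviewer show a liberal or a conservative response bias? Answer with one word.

z(H) = 1.418, z(FA) = -1.010
c = −½·(z(H) + z(FA)) = -0.204
c < 0 → liberal criterion (biased toward responding “yes”).

liberal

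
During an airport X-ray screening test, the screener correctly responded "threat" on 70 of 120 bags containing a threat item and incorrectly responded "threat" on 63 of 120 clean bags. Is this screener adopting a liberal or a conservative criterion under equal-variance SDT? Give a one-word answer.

liberal

z(H) = 0.210, z(FA) = 0.063
c = −½·(z(H) + z(FA)) = -0.1365
c < 0 → liberal criterion (biased toward responding “yes”).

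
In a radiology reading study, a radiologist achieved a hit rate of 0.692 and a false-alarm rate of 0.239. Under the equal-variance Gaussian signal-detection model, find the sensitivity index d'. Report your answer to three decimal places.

Φ⁻¹(H) = 0.5015
Φ⁻¹(FA) = -0.7095
d' = z(H) − z(FA) = 0.5015 − (-0.7095) = 1.2110

d' = 1.211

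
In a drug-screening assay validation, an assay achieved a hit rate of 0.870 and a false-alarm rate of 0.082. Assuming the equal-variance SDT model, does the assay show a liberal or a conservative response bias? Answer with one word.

conservative

z(H) = 1.126, z(FA) = -1.392
c = −½·(z(H) + z(FA)) = 0.133
c > 0 → conservative criterion (biased toward responding “no”).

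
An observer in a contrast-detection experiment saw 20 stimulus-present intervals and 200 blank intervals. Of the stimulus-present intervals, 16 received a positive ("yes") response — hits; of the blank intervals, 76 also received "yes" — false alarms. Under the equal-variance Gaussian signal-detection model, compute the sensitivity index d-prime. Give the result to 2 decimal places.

d-prime = 1.15

H = 16/20 = 0.8000
FA = 76/200 = 0.3800
Φ⁻¹(0.8000) = 0.842, Φ⁻¹(0.3800) = -0.305
d' = z(H) − z(FA) = 0.842 − (-0.305) = 1.147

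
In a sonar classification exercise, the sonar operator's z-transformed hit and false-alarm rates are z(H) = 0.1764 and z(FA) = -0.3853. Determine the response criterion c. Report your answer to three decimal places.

c = 0.104

c = −½·[z(H) + z(FA)] = −½·(0.1764 + (-0.3853)) = 0.10445
c > 0: the sonar operator has a conservative response bias.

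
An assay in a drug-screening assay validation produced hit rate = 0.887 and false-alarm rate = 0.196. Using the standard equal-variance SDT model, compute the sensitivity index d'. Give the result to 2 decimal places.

z(0.887) = 1.2107, z(0.196) = -0.8560
d' = z(H) − z(FA) = 1.2107 − (-0.8560) = 2.0667

d' = 2.07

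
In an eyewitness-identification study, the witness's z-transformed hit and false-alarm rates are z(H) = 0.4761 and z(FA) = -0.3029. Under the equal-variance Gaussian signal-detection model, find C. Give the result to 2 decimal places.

C = -0.09

c = −½·[z(H) + z(FA)] = −½·(0.4761 + (-0.3029)) = -0.0866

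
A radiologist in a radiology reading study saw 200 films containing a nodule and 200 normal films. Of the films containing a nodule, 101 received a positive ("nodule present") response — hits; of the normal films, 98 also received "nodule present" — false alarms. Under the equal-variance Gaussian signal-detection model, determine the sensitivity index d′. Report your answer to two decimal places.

d′ = 0.04

H = 101/200 = 0.5050
FA = 98/200 = 0.4900
z(H) = 0.013
z(FA) = -0.025
d' = z(H) − z(FA) = 0.013 − (-0.025) = 0.038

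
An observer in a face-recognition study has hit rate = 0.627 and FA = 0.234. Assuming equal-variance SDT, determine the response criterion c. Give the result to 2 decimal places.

c = 0.20

Φ⁻¹(0.627) = 0.3239, Φ⁻¹(0.234) = -0.7257
c = −½·[z(H) + z(FA)] = −0.5 × (0.3239 + (-0.7257)) = 0.2009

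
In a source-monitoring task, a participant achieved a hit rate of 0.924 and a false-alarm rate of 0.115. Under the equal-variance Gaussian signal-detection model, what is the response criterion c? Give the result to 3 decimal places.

z(0.924) = 1.4325, z(0.115) = -1.2004
c = −½·[z(H) + z(FA)] = −0.5 × (1.4325 + (-1.2004)) = -0.11605
c < 0: the participant has a liberal response bias.

c = -0.116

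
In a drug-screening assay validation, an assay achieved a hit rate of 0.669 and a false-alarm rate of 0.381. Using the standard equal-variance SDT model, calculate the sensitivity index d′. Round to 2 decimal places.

d′ = 0.74

z(H) = z(0.669) = 0.437
z(FA) = z(0.381) = -0.303
d' = z(H) − z(FA) = 0.437 − (-0.303) = 0.740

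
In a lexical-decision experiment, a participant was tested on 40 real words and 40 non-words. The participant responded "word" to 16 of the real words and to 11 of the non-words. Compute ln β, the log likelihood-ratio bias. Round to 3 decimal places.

H = 16/40 = 0.4000
FA = 11/40 = 0.2750
Φ⁻¹(H) = -0.2533
Φ⁻¹(FA) = -0.5978
ln β = −½·[z(H)² − z(FA)²] = −0.5 × (0.0642 − 0.3574) = 0.1466

ln β = 0.147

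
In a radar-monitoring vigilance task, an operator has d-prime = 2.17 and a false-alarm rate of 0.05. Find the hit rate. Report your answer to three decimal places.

z(false-alarm rate) = z(0.05) = -1.6449
z(H) = z(FA) + d' = -1.6449 + 2.17 = 0.5251
hit rate = Φ(0.5251) = 0.7002

hit rate = 0.700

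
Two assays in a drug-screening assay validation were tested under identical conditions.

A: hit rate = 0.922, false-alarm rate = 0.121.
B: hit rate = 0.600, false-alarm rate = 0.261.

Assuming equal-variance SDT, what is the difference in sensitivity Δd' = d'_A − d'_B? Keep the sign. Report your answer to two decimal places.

A: z(0.922) = 1.419, z(0.121) = -1.170, d' = 2.589
B: z(0.600) = 0.253, z(0.261) = -0.640, d' = 0.893
Δd' = d'_A − d'_B = 2.589 − 0.893 = 1.696
A has the higher sensitivity.

Δd' = 1.70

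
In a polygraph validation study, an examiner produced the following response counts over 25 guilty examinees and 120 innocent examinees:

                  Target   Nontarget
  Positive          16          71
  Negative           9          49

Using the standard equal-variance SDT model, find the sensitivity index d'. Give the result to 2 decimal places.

d' = 0.13

H = 16/25 = 0.6400
FA = 71/120 = 0.5917
z(0.6400) = 0.358, z(0.5917) = 0.232
d' = z(H) − z(FA) = 0.358 − 0.232 = 0.126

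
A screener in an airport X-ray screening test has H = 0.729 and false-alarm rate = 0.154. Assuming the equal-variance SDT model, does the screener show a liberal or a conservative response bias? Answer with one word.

conservative

z(H) = 0.610, z(FA) = -1.019
c = −½·(z(H) + z(FA)) = 0.2045
c > 0 → conservative criterion (biased toward responding “no”).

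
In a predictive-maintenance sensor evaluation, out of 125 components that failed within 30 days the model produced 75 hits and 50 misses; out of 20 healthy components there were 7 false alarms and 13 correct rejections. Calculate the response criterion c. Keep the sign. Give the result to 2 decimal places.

H = 75/125 = 0.6000
FA = 7/20 = 0.3500
Φ⁻¹(H) = Φ⁻¹(0.6000) = 0.253
Φ⁻¹(FA) = Φ⁻¹(0.3500) = -0.385
c = −½·[z(H) + z(FA)] = −0.5 × (0.253 + (-0.385)) = 0.066
c > 0: the model has a conservative response bias.

c = 0.07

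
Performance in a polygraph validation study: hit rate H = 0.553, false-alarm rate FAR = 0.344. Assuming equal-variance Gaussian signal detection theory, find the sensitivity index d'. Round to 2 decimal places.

d' = 0.53

z(H) = z(0.553) = 0.1332
z(FA) = z(0.344) = -0.4016
d' = z(H) − z(FA) = 0.1332 − (-0.4016) = 0.5348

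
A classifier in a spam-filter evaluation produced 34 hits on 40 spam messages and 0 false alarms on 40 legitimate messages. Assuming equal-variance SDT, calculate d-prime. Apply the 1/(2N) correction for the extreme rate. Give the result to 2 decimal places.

d-prime = 3.28

The false-alarm rate is 0/40 = 0, so apply the 1/(2N) correction: FA → 1/(2·40) = 0.01250.
z(H) = z(0.85000) = 1.036
z(FA) = z(0.01250) = -2.241
d' = 1.036 − (-2.241) = 3.277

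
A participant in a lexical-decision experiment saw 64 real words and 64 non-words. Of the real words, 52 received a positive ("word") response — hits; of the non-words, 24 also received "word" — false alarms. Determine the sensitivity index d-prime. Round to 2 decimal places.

d-prime = 1.21

H = 52/64 = 0.8125
FA = 24/64 = 0.3750
Φ⁻¹(H) = 0.8871
Φ⁻¹(FA) = -0.3186
d' = z(H) − z(FA) = 0.8871 − (-0.3186) = 1.2057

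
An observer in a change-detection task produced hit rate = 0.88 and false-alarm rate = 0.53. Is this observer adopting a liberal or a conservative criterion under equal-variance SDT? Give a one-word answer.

z(H) = 1.175, z(FA) = 0.075
c = −½·(z(H) + z(FA)) = -0.625
c < 0 → liberal criterion (biased toward responding “yes”).

liberal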